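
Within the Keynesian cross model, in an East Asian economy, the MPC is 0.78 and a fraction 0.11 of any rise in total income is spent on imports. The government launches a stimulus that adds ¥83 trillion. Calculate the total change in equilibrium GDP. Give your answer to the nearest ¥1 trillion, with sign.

Expenditure multiplier = 1/(1 − c + m) = 1/(1 − 0.78 + 0.11) = 1/0.33 ≈ 3.03.
ΔY = k × ΔG = (+¥83 trillion) / 0.33 ≈ +¥252 trillion.

+¥252 trillion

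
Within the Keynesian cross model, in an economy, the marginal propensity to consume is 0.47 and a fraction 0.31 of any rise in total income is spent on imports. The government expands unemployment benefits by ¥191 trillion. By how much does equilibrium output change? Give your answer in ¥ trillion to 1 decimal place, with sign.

The transfer change shifts disposable income by +¥191 trillion, so first-round consumption changes by c·ΔTR = 0.47 × (+¥191 trillion) = +¥89.77 trillion.
Expenditure multiplier = 1/(1 − c + m) = 1/(1 − 0.47 + 0.31) = 1/0.84 ≈ 1.19.
The transfer multiplier is c × k ≈ 0.56, so ΔY = k × (c·ΔTR) = (+¥89.77 trillion) / 0.84 ≈ +¥106.9 trillion.

+¥106.9 trillion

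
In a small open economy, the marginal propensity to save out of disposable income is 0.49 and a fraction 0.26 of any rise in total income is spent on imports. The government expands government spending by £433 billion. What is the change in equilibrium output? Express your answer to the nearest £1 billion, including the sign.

+£577 billion

MPC = 1 − MPS = 1 − 0.49 = 0.51.
Spending multiplier = 1/(1 − c + m) = 1/(1 − 0.51 + 0.26) = 1/0.75 ≈ 1.333.
ΔY = k × ΔG = (+£433 billion) / 0.75 ≈ +£577 billion.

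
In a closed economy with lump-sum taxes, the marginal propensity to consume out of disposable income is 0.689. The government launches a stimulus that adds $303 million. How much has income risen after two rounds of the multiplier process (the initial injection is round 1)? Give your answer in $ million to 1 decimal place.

$511.8 million

Round 1 adds ΔG = $303 million; each later round is MPC = 0.689 times the previous.
After 2 rounds: 303 + 208.767 = ΔG·(1 − c^2)/(1 − c) = 303 × (1 − 0.474721)/0.311 ≈ $511.8 million.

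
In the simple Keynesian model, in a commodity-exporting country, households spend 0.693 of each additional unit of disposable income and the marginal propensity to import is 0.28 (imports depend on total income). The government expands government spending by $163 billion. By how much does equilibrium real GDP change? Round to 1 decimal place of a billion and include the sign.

+$277.7 billion

Government-spending multiplier = 1/(1 − c + m) = 1/(1 − 0.693 + 0.28) = 1/0.587 ≈ 1.704.
ΔY = k × ΔG = (+$163 billion) / 0.587 ≈ +$277.7 billion.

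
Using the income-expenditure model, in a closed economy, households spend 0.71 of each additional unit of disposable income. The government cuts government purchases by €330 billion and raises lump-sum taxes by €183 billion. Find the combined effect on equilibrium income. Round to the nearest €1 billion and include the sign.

Expenditure multiplier = 1/(1 − MPC) = 1/(1 − 0.71) = 1/0.29 ≈ 3.448.
ΔG contributes k·ΔG = (−€330 billion) / 0.29 ≈ −€1,137.9 billion.
ΔT of +€183 billion changes first-round spending by −c·ΔT = −€129.93 billion, contributing k·(−c·ΔT) = (−€129.93 billion) / 0.29 ≈ −€448 billion.
Net ΔY = k(ΔG − c·ΔT) = (−€459.93 billion) / 0.29 ≈ −€1,586 billion.

−€1,586 billion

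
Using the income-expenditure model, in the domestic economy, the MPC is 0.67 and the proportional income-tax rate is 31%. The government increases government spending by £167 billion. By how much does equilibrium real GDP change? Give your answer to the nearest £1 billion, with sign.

+£311 billion

Expenditure multiplier = 1/(1 − c(1−t)) = 1/(1 − 0.67×0.69) = 1/0.5377 ≈ 1.86.
ΔY = k × ΔG = (+£167 billion) / 0.5377 ≈ +£311 billion.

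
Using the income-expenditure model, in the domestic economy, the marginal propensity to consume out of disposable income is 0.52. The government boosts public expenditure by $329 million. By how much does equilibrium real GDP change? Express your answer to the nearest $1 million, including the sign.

Government-spending multiplier = 1/(1 − MPC) = 1/(1 − 0.52) = 1/0.48 ≈ 2.083.
ΔY = k × ΔG = (+$329 million) / 0.48 ≈ +$685 million.

+$685 million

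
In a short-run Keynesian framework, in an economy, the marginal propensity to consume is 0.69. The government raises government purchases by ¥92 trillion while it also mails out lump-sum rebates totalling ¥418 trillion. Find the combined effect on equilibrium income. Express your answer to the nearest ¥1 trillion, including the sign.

+¥1,227 trillion

Expenditure multiplier = 1/(1 − MPC) = 1/(1 − 0.69) = 1/0.31 ≈ 3.226.
ΔG contributes k·ΔG = (+¥92 trillion) / 0.31 ≈ +¥296.8 trillion.
ΔT of −¥418 trillion changes first-round spending by −c·ΔT = +¥288.42 trillion, contributing k·(−c·ΔT) = (+¥288.42 trillion) / 0.31 ≈ +¥930.4 trillion.
Net ΔY = k(ΔG − c·ΔT) = (+¥380.42 trillion) / 0.31 ≈ +¥1,227 trillion.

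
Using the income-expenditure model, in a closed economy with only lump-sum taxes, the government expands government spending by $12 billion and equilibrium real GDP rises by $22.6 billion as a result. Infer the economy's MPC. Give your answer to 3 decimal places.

0.469

Implied spending multiplier k = ΔY/ΔG = 22.6/12 ≈ 1.8833.
Since k = 1/(1 − MPC), MPC = 1 − 1/k = 1 − ΔG/ΔY = 1 − 12/22.6 ≈ 0.469.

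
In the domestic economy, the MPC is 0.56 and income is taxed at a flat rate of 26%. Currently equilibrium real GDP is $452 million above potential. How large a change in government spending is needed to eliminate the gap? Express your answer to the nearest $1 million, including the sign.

Spending multiplier = 1/(1 − c(1−t)) = 1/(1 − 0.56×0.74) = 1/0.5856 ≈ 1.708.
Need ΔY = −$452 million, so ΔG = ΔY/k = (−$452 million) × 0.5856 ≈ −$265 million.
The government should cut government spending by $265 million.

−$265 million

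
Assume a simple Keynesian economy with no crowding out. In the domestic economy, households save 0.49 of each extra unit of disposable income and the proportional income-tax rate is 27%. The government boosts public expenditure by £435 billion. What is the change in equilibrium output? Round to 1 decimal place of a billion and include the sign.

+£693.0 billion

MPC = 1 − MPS = 1 − 0.49 = 0.51.
Government-spending multiplier = 1/(1 − c(1−t)) = 1/(1 − 0.51×0.73) = 1/0.6277 ≈ 1.593.
ΔY = k × ΔG = (+£435 billion) / 0.6277 ≈ +£693 billion.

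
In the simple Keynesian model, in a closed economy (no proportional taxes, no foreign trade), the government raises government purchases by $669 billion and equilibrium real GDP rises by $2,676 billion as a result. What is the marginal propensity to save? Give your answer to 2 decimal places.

0.25

Implied spending multiplier k = ΔY/ΔG = 2,676/669 = 4.
Since k = 1/(1 − MPC), MPC = 1 − 1/k = 1 − ΔG/ΔY = 1 − 669/2,676 = 0.75.
MPS = 1 − MPC = 0.25.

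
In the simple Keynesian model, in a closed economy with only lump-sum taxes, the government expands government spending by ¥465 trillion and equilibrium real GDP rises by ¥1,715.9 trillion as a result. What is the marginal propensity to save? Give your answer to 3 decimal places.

0.271

Implied spending multiplier k = ΔY/ΔG = 1,715.9/465 ≈ 3.6901.
Since k = 1/(1 − MPC), MPC = 1 − 1/k = 1 − ΔG/ΔY = 1 − 465/1,715.9 ≈ 0.729.
MPS = 1 − MPC = 0.271.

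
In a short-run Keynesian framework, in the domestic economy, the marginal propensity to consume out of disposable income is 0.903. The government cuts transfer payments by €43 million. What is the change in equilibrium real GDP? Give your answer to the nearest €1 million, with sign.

The transfer change shifts disposable income by −€43 million, so first-round consumption changes by c·ΔTR = 0.903 × (−€43 million) = −€38.829 million.
Expenditure multiplier = 1/(1 − MPC) = 1/(1 − 0.903) = 1/0.097 ≈ 10.309.
The transfer multiplier is c × k ≈ 9.309, so ΔY = k × (c·ΔTR) = (−€38.829 million) / 0.097 ≈ −€400 million.

−€400 million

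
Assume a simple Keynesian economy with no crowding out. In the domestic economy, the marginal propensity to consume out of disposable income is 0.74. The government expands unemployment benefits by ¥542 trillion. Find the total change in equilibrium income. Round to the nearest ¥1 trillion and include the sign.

+¥1,543 trillion

The transfer change shifts disposable income by +¥542 trillion, so first-round consumption changes by c·ΔTR = 0.74 × (+¥542 trillion) = +¥401.08 trillion.
Expenditure multiplier = 1/(1 − MPC) = 1/(1 − 0.74) = 1/0.26 ≈ 3.846.
The transfer multiplier is c × k ≈ 2.846, so ΔY = k × (c·ΔTR) = (+¥401.08 trillion) / 0.26 ≈ +¥1,543 trillion.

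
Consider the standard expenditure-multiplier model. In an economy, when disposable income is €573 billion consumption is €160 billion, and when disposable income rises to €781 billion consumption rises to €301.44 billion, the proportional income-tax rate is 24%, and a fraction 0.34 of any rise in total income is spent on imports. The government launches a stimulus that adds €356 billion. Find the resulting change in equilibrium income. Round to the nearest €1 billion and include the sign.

+€432 billion

MPC = ΔC/ΔYd = (301.44 − 160)/(781 − 573) = 141.44/208 = 0.68.
Spending multiplier = 1/(1 − c(1−t) + m) = 1/(1 − 0.68×0.76 + 0.34) = 1/0.8232 ≈ 1.215.
ΔY = k × ΔG = (+€356 billion) / 0.8232 ≈ +€432 billion.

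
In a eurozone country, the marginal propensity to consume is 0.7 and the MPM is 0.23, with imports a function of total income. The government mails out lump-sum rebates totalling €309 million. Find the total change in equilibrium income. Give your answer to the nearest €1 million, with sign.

A lump-sum tax change of −€309 million shifts disposable income by +€309 million; first-round consumption changes by −c × ΔT = −0.7 × (−€309 million) = +€216.3 million.
Expenditure multiplier = 1/(1 − c + m) = 1/(1 − 0.7 + 0.23) = 1/0.53 ≈ 1.887.
The tax multiplier is −c × k ≈ −1.321, so ΔY = k × (−c·ΔT) = (+€216.3 million) / 0.53 ≈ +€408 million.

+€408 million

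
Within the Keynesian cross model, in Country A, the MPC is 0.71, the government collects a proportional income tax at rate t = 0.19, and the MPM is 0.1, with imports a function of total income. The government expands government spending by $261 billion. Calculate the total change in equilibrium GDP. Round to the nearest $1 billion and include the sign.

+$497 billion

Spending multiplier = 1/(1 − c(1−t) + m) = 1/(1 − 0.71×0.81 + 0.1) = 1/0.5249 ≈ 1.905.
ΔY = k × ΔG = (+$261 billion) / 0.5249 ≈ +$497 billion.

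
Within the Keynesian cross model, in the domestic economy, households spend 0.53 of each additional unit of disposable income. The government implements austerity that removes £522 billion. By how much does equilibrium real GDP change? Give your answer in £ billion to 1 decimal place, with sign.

−£1,110.6 billion

Expenditure multiplier = 1/(1 − MPC) = 1/(1 − 0.53) = 1/0.47 ≈ 2.128.
ΔY = k × ΔG = (−£522 billion) / 0.47 ≈ −£1,110.6 billion.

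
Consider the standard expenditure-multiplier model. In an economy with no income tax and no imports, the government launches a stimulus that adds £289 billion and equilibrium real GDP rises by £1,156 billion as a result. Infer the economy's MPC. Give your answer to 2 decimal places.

Implied spending multiplier k = ΔY/ΔG = 1,156/289 = 4.
Since k = 1/(1 − MPC), MPC = 1 − 1/k = 1 − ΔG/ΔY = 1 − 289/1,156 = 0.75.

0.75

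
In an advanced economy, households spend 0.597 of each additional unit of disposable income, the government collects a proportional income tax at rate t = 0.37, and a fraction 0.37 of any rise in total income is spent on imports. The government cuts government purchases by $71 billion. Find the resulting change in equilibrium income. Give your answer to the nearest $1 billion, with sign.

Expenditure multiplier = 1/(1 − c(1−t) + m) = 1/(1 − 0.597×0.63 + 0.37) = 1/0.99389 ≈ 1.006.
ΔY = k × ΔG = (−$71 billion) / 0.99389 ≈ −$71 billion.

−$71 billion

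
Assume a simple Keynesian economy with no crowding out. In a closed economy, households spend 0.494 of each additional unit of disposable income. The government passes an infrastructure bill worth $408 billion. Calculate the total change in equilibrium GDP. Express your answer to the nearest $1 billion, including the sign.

+$806 billion

Spending multiplier = 1/(1 − MPC) = 1/(1 − 0.494) = 1/0.506 ≈ 1.976.
ΔY = k × ΔG = (+$408 billion) / 0.506 ≈ +$806 billion.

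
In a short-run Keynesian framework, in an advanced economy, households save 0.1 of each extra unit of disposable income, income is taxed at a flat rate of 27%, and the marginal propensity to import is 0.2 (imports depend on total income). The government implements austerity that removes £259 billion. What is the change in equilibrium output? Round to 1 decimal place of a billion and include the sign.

−£477.0 billion

MPC = 1 − MPS = 1 − 0.1 = 0.9.
Expenditure multiplier = 1/(1 − c(1−t) + m) = 1/(1 − 0.9×0.73 + 0.2) = 1/0.543 ≈ 1.842.
ΔY = k × ΔG = (−£259 billion) / 0.543 ≈ −£477 billion.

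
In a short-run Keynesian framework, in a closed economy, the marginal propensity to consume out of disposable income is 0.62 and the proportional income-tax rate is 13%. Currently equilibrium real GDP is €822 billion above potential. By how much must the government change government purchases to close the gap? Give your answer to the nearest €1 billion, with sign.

Spending multiplier = 1/(1 − c(1−t)) = 1/(1 − 0.62×0.87) = 1/0.4606 ≈ 2.171.
Need ΔY = −€822 billion, so ΔG = ΔY/k = (−€822 billion) × 0.4606 ≈ −€379 billion.
The government should cut government purchases by €379 billion.

−€379 billion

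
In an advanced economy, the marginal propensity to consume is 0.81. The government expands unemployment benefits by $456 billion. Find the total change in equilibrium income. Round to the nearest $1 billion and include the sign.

The transfer change shifts disposable income by +$456 billion, so first-round consumption changes by c·ΔTR = 0.81 × (+$456 billion) = +$369.36 billion.
Expenditure multiplier = 1/(1 − MPC) = 1/(1 − 0.81) = 1/0.19 ≈ 5.263.
The transfer multiplier is c × k ≈ 4.263, so ΔY = k × (c·ΔTR) = (+$369.36 billion) / 0.19 = +$1,944 billion.

+$1,944 billion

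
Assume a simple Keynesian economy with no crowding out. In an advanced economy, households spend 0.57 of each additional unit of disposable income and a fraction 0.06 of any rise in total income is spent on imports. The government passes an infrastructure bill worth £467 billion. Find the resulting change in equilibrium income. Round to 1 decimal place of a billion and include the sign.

Spending multiplier = 1/(1 − c + m) = 1/(1 − 0.57 + 0.06) = 1/0.49 ≈ 2.041.
ΔY = k × ΔG = (+£467 billion) / 0.49 ≈ +£953.1 billion.

+£953.1 billion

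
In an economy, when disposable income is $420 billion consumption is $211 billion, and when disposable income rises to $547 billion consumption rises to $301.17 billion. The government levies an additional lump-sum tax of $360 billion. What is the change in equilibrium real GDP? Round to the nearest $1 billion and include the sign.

MPC = ΔC/ΔYd = (301.17 − 211)/(547 − 420) = 90.17/127 = 0.71.
A lump-sum tax change of +$360 billion shifts disposable income by −$360 billion; first-round consumption changes by −c × ΔT = −0.71 × (+$360 billion) = −$255.6 billion.
Expenditure multiplier = 1/(1 − MPC) = 1/(1 − 0.71) = 1/0.29 ≈ 3.448.
The tax multiplier is −c × k ≈ −2.448, so ΔY = k × (−c·ΔT) = (−$255.6 billion) / 0.29 ≈ −$881 billion.

−$881 billion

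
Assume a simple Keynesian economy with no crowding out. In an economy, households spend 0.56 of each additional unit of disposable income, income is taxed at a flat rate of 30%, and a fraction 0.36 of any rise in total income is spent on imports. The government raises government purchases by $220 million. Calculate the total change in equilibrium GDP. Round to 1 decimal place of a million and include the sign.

+$227.3 million

Expenditure multiplier = 1/(1 − c(1−t) + m) = 1/(1 − 0.56×0.7 + 0.36) = 1/0.968 ≈ 1.033.
ΔY = k × ΔG = (+$220 million) / 0.968 ≈ +$227.3 million.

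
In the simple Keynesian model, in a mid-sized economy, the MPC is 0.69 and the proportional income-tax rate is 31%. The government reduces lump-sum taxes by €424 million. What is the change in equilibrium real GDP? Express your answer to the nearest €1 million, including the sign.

+€558 million

A lump-sum tax change of −€424 million shifts disposable income by +€424 million; first-round consumption changes by −c × ΔT = −0.69 × (−€424 million) = +€292.56 million.
Expenditure multiplier = 1/(1 − c(1−t)) = 1/(1 − 0.69×0.69) = 1/0.5239 ≈ 1.909.
The tax multiplier is −c × k ≈ −1.317, so ΔY = k × (−c·ΔT) = (+€292.56 million) / 0.5239 ≈ +€558 million.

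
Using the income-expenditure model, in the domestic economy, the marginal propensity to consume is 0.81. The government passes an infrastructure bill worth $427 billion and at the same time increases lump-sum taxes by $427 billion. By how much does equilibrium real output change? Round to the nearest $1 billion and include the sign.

Expenditure multiplier = 1/(1 − MPC) = 1/(1 − 0.81) = 1/0.19 ≈ 5.263.
ΔG contributes k·ΔG = (+$427 billion) / 0.19 ≈ +$2,247.4 billion.
ΔT of +$427 billion changes first-round spending by −c·ΔT = −$345.87 billion, contributing k·(−c·ΔT) = (−$345.87 billion) / 0.19 ≈ −$1,820.4 billion.
With ΔG = ΔT and no other leakages, the balanced-budget multiplier is 1, so ΔY = ΔG = +$427 billion.

+$427 billion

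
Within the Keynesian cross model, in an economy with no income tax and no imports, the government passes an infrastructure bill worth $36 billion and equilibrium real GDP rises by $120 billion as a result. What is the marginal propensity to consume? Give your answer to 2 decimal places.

Implied spending multiplier k = ΔY/ΔG = 120/36 ≈ 3.3333.
Since k = 1/(1 − MPC), MPC = 1 − 1/k = 1 − ΔG/ΔY = 1 − 36/120 = 0.70.

0.70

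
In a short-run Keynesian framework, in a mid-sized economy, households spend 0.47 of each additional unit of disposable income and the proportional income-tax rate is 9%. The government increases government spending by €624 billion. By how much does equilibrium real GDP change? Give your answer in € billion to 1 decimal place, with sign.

Spending multiplier = 1/(1 − c(1−t)) = 1/(1 − 0.47×0.91) = 1/0.5723 ≈ 1.747.
ΔY = k × ΔG = (+€624 billion) / 0.5723 ≈ +€1,090.3 billion.

+€1,090.3 billion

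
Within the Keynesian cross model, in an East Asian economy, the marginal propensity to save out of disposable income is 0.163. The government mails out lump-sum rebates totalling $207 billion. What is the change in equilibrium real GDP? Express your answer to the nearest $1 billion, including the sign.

MPC = 1 − MPS = 1 − 0.163 = 0.837.
A lump-sum tax change of −$207 billion shifts disposable income by +$207 billion; first-round consumption changes by −c × ΔT = −0.837 × (−$207 billion) = +$173.259 billion.
Expenditure multiplier = 1/(1 − MPC) = 1/(1 − 0.837) = 1/0.163 ≈ 6.135.
The tax multiplier is −c × k ≈ −5.135, so ΔY = k × (−c·ΔT) = (+$173.259 billion) / 0.163 ≈ +$1,063 billion.

+$1,063 billion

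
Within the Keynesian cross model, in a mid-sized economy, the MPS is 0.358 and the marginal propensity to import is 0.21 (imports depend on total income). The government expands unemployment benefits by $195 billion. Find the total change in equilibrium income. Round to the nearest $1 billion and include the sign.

+$220 billion

MPC = 1 − MPS = 1 − 0.358 = 0.642.
The transfer change shifts disposable income by +$195 billion, so first-round consumption changes by c·ΔTR = 0.642 × (+$195 billion) = +$125.19 billion.
Expenditure multiplier = 1/(1 − c + m) = 1/(1 − 0.642 + 0.21) = 1/0.568 ≈ 1.761.
The transfer multiplier is c × k ≈ 1.13, so ΔY = k × (c·ΔTR) = (+$125.19 billion) / 0.568 ≈ +$220 billion.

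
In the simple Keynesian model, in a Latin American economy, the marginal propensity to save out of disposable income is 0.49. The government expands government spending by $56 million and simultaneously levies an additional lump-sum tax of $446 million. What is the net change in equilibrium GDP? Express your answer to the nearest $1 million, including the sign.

MPC = 1 − MPS = 1 − 0.49 = 0.51.
Expenditure multiplier = 1/(1 − MPC) = 1/(1 − 0.51) = 1/0.49 ≈ 2.041.
ΔG contributes k·ΔG = (+$56 million) / 0.49 ≈ +$114.3 million.
ΔT of +$446 million changes first-round spending by −c·ΔT = −$227.46 million, contributing k·(−c·ΔT) = (−$227.46 million) / 0.49 ≈ −$464.2 million.
Net ΔY = k(ΔG − c·ΔT) = (−$171.46 million) / 0.49 ≈ −$350 million.

−$350 million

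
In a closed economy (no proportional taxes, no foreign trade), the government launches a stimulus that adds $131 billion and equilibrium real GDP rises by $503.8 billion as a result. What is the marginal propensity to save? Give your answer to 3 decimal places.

Implied spending multiplier k = ΔY/ΔG = 503.8/131 ≈ 3.8458.
Since k = 1/(1 − MPC), MPC = 1 − 1/k = 1 − ΔG/ΔY = 1 − 131/503.8 ≈ 0.740.
MPS = 1 − MPC = 0.260.

0.260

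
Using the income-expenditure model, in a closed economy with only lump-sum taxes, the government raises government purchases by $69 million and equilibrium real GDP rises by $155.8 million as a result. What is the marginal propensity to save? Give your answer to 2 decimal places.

Implied spending multiplier k = ΔY/ΔG = 155.8/69 ≈ 2.258.
Since k = 1/(1 − MPC), MPC = 1 − 1/k = 1 − ΔG/ΔY = 1 − 69/155.8 ≈ 0.56.
MPS = 1 − MPC = 0.44.

0.44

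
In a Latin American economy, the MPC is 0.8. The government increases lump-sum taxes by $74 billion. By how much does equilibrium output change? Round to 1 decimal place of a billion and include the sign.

A lump-sum tax change of +$74 billion shifts disposable income by −$74 billion; first-round consumption changes by −c × ΔT = −0.8 × (+$74 billion) = −$59.2 billion.
Expenditure multiplier = 1/(1 − MPC) = 1/(1 − 0.8) = 1/0.2 = 5.
The tax multiplier is −c × k = −4, so ΔY = k × (−c·ΔT) = (−$59.2 billion) / 0.2 = −$296 billion.

−$296.0 billion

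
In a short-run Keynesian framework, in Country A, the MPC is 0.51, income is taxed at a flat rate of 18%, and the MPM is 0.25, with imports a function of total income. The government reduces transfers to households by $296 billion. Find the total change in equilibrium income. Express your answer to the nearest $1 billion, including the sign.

−$181 billion

The transfer change shifts disposable income by −$296 billion, so first-round consumption changes by c·ΔTR = 0.51 × (−$296 billion) = −$150.96 billion.
Expenditure multiplier = 1/(1 − c(1−t) + m) = 1/(1 − 0.51×0.82 + 0.25) = 1/0.8318 ≈ 1.202.
The transfer multiplier is c × k ≈ 0.613, so ΔY = k × (c·ΔTR) = (−$150.96 billion) / 0.8318 ≈ −$181 billion.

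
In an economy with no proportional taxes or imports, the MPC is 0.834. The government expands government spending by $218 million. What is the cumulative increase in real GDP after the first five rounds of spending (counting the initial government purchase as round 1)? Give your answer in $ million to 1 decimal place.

$783.4 million

Round 1 adds ΔG = $218 million; each later round is MPC = 0.834 times the previous.
After 5 rounds: 218 + 181.812 + 151.631208 + 126.460427472 + 105.467996511648 = ΔG·(1 − c^5)/(1 − c) = 218 × (1 − 0.403487656379424)/0.166 ≈ $783.4 million.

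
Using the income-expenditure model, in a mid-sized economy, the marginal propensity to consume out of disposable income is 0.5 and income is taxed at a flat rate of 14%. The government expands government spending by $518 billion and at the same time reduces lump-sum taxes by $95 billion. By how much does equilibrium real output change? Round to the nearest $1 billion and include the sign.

Expenditure multiplier = 1/(1 − c(1−t)) = 1/(1 − 0.5×0.86) = 1/0.57 ≈ 1.754.
ΔG contributes k·ΔG = (+$518 billion) / 0.57 ≈ +$908.8 billion.
ΔT of −$95 billion changes first-round spending by −c·ΔT = +$47.5 billion, contributing k·(−c·ΔT) = (+$47.5 billion) / 0.57 ≈ +$83.3 billion.
Net ΔY = k(ΔG − c·ΔT) = (+$565.5 billion) / 0.57 ≈ +$992 billion.

+$992 billion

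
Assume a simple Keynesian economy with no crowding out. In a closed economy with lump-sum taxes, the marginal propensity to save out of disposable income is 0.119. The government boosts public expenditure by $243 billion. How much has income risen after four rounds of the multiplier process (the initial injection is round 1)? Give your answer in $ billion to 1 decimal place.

MPC = 1 − MPS = 1 − 0.119 = 0.881.
Round 1 adds ΔG = $243 billion; each later round is MPC = 0.881 times the previous.
After 4 rounds: 243 + 214.083 + 188.607123 + 166.162875363 = ΔG·(1 − c^4)/(1 − c) = 243 × (1 − 0.602425897921)/0.119 ≈ $811.9 billion.

$811.9 billion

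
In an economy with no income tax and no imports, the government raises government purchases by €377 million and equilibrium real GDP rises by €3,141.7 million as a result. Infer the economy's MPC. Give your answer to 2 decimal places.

0.88

Implied spending multiplier k = ΔY/ΔG = 3,141.7/377 ≈ 8.3334.
Since k = 1/(1 − MPC), MPC = 1 − 1/k = 1 − ΔG/ΔY = 1 − 377/3,141.7 ≈ 0.88.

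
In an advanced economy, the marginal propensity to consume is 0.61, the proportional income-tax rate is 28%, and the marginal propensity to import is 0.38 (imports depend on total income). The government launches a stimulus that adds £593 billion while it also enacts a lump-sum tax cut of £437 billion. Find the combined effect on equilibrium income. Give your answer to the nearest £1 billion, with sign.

Expenditure multiplier = 1/(1 − c(1−t) + m) = 1/(1 − 0.61×0.72 + 0.38) = 1/0.9408 ≈ 1.063.
ΔG contributes k·ΔG = (+£593 billion) / 0.9408 ≈ +£630.3 billion.
ΔT of −£437 billion changes first-round spending by −c·ΔT = +£266.57 billion, contributing k·(−c·ΔT) = (+£266.57 billion) / 0.9408 ≈ +£283.3 billion.
Net ΔY = k(ΔG − c·ΔT) = (+£859.57 billion) / 0.9408 ≈ +£914 billion.

+£914 billion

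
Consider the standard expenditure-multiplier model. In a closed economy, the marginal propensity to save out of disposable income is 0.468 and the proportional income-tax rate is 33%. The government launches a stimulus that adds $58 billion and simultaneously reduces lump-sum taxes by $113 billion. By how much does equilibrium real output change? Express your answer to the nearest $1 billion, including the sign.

MPC = 1 − MPS = 1 − 0.468 = 0.532.
Expenditure multiplier = 1/(1 − c(1−t)) = 1/(1 − 0.532×0.67) = 1/0.64356 ≈ 1.554.
ΔG contributes k·ΔG = (+$58 billion) / 0.64356 ≈ +$90.1 billion.
ΔT of −$113 billion changes first-round spending by −c·ΔT = +$60.116 billion, contributing k·(−c·ΔT) = (+$60.116 billion) / 0.64356 ≈ +$93.4 billion.
Net ΔY = k(ΔG − c·ΔT) = (+$118.116 billion) / 0.64356 ≈ +$184 billion.

+$184 billion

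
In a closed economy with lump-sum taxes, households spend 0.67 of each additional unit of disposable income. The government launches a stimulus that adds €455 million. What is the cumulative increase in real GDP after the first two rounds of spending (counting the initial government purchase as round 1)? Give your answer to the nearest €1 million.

Round 1 adds ΔG = €455 million; each later round is MPC = 0.67 times the previous.
After 2 rounds: 455 + 304.85 = ΔG·(1 − c^2)/(1 − c) = 455 × (1 − 0.4489)/0.33 ≈ €760 million.

€760 million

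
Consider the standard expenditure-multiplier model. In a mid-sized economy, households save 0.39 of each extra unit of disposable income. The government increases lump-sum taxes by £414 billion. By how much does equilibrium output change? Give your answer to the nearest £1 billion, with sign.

MPC = 1 − MPS = 1 − 0.39 = 0.61.
A lump-sum tax change of +£414 billion shifts disposable income by −£414 billion; first-round consumption changes by −c × ΔT = −0.61 × (+£414 billion) = −£252.54 billion.
Expenditure multiplier = 1/(1 − MPC) = 1/(1 − 0.61) = 1/0.39 ≈ 2.564.
The tax multiplier is −c × k ≈ −1.564, so ΔY = k × (−c·ΔT) = (−£252.54 billion) / 0.39 ≈ −£648 billion.

−£648 billion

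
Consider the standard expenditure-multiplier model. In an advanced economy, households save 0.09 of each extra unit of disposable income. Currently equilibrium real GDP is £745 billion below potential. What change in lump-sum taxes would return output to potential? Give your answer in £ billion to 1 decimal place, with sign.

MPC = 1 − MPS = 1 − 0.09 = 0.91.
Spending multiplier = 1/(1 − MPC) = 1/(1 − 0.91) = 1/0.09 ≈ 11.111.
Tax multiplier = −c·k = −0.91/0.09 ≈ −10.111. Need ΔY = +£745 billion, so ΔT = ΔY/(−c·k) = −(+£745 billion) × 0.09 / 0.91 ≈ −£73.7 billion.
The government should cut lump-sum taxes by £73.7 billion.

−£73.7 billion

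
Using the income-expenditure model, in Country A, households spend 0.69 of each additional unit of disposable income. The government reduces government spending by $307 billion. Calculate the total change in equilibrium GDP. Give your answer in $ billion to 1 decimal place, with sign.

−$990.3 billion

Expenditure multiplier = 1/(1 − MPC) = 1/(1 − 0.69) = 1/0.31 ≈ 3.226.
ΔY = k × ΔG = (−$307 billion) / 0.31 ≈ −$990.3 billion.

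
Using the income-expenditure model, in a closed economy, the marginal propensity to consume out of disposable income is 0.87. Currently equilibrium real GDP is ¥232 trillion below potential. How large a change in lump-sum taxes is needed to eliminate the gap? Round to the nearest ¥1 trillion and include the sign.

−¥35 trillion

Spending multiplier = 1/(1 − MPC) = 1/(1 − 0.87) = 1/0.13 ≈ 7.692.
Tax multiplier = −c·k = −0.87/0.13 ≈ −6.692. Need ΔY = +¥232 trillion, so ΔT = ΔY/(−c·k) = −(+¥232 trillion) × 0.13 / 0.87 ≈ −¥35 trillion.
The government should cut lump-sum taxes by ¥35 trillion.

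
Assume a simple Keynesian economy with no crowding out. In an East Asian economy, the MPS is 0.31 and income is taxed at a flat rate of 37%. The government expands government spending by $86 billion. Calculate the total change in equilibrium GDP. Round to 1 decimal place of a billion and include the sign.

MPC = 1 − MPS = 1 − 0.31 = 0.69.
Government-spending multiplier = 1/(1 − c(1−t)) = 1/(1 − 0.69×0.63) = 1/0.5653 ≈ 1.769.
ΔY = k × ΔG = (+$86 billion) / 0.5653 ≈ +$152.1 billion.

+$152.1 billion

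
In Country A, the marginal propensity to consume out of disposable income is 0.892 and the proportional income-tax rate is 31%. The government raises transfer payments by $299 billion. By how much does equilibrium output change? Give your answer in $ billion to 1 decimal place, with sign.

The transfer change shifts disposable income by +$299 billion, so first-round consumption changes by c·ΔTR = 0.892 × (+$299 billion) = +$266.708 billion.
Expenditure multiplier = 1/(1 − c(1−t)) = 1/(1 − 0.892×0.69) = 1/0.38452 ≈ 2.601.
The transfer multiplier is c × k ≈ 2.32, so ΔY = k × (c·ΔTR) = (+$266.708 billion) / 0.38452 ≈ +$693.6 billion.

+$693.6 billion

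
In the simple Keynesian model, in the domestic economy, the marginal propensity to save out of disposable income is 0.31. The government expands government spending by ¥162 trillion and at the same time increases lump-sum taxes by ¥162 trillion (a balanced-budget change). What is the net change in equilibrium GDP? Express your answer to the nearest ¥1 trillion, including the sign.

MPC = 1 − MPS = 1 − 0.31 = 0.69.
Expenditure multiplier = 1/(1 − MPC) = 1/(1 − 0.69) = 1/0.31 ≈ 3.226.
ΔG contributes k·ΔG = (+¥162 trillion) / 0.31 ≈ +¥522.6 trillion.
ΔT of +¥162 trillion changes first-round spending by −c·ΔT = −¥111.78 trillion, contributing k·(−c·ΔT) = (−¥111.78 trillion) / 0.31 ≈ −¥360.6 trillion.
With ΔG = ΔT and no other leakages, the balanced-budget multiplier is 1, so ΔY = ΔG = +¥162 trillion.

+¥162 trillion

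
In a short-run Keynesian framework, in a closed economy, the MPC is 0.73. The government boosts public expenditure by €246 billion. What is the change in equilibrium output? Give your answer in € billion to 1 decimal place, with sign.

Government-spending multiplier = 1/(1 − MPC) = 1/(1 − 0.73) = 1/0.27 ≈ 3.704.
ΔY = k × ΔG = (+€246 billion) / 0.27 ≈ +€911.1 billion.

+€911.1 billion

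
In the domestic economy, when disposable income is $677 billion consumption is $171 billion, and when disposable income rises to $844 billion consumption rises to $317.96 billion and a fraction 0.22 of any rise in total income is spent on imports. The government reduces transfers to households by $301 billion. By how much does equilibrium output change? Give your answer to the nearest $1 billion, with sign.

MPC = ΔC/ΔYd = (317.96 − 171)/(844 − 677) = 146.96/167 = 0.88.
The transfer change shifts disposable income by −$301 billion, so first-round consumption changes by c·ΔTR = 0.88 × (−$301 billion) = −$264.88 billion.
Expenditure multiplier = 1/(1 − c + m) = 1/(1 − 0.88 + 0.22) = 1/0.34 ≈ 2.941.
The transfer multiplier is c × k ≈ 2.588, so ΔY = k × (c·ΔTR) = (−$264.88 billion) / 0.34 ≈ −$779 billion.

−$779 billion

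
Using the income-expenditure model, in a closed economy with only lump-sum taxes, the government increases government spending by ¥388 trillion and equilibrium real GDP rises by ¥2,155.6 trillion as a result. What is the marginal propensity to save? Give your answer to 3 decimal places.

Implied spending multiplier k = ΔY/ΔG = 2,155.6/388 ≈ 5.5557.
Since k = 1/(1 − MPC), MPC = 1 − 1/k = 1 − ΔG/ΔY = 1 − 388/2,155.6 ≈ 0.820.
MPS = 1 − MPC = 0.180.

0.180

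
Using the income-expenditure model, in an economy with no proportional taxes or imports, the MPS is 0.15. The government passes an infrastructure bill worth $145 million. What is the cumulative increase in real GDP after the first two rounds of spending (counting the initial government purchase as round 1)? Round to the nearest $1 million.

$268 million

MPC = 1 − MPS = 1 − 0.15 = 0.85.
Round 1 adds ΔG = $145 million; each later round is MPC = 0.85 times the previous.
After 2 rounds: 145 + 123.25 = ΔG·(1 − c^2)/(1 − c) = 145 × (1 − 0.7225)/0.15 ≈ $268 million.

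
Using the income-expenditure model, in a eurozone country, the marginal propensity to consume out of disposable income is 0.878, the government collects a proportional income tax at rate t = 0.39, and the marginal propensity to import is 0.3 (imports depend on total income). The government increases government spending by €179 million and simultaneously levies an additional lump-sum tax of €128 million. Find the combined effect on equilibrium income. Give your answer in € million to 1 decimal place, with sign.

+€87.1 million

Expenditure multiplier = 1/(1 − c(1−t) + m) = 1/(1 − 0.878×0.61 + 0.3) = 1/0.76442 ≈ 1.308.
ΔG contributes k·ΔG = (+€179 million) / 0.76442 ≈ +€234.2 million.
ΔT of +€128 million changes first-round spending by −c·ΔT = −€112.384 million, contributing k·(−c·ΔT) = (−€112.384 million) / 0.76442 ≈ −€147 million.
Net ΔY = k(ΔG − c·ΔT) = (+€66.616 million) / 0.76442 ≈ +€87.1 million.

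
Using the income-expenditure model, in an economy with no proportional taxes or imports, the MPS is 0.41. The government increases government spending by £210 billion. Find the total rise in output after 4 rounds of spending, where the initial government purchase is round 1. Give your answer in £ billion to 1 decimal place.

MPC = 1 − MPS = 1 − 0.41 = 0.59.
Round 1 adds ΔG = £210 billion; each later round is MPC = 0.59 times the previous.
After 4 rounds: 210 + 123.9 + 73.101 + 43.12959 = ΔG·(1 − c^4)/(1 − c) = 210 × (1 − 0.12117361)/0.41 ≈ £450.1 billion.

£450.1 billion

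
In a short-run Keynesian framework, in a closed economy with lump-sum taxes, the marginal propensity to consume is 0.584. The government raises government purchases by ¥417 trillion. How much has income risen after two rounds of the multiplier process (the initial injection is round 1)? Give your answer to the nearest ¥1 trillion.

Round 1 adds ΔG = ¥417 trillion; each later round is MPC = 0.584 times the previous.
After 2 rounds: 417 + 243.528 = ΔG·(1 − c^2)/(1 − c) = 417 × (1 − 0.341056)/0.416 ≈ ¥661 trillion.

¥661 trillion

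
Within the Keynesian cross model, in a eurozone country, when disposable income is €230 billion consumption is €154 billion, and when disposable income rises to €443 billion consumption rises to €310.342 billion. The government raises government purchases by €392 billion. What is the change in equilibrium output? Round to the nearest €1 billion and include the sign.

+€1,474 billion

MPC = ΔC/ΔYd = (310.342 − 154)/(443 − 230) = 156.342/213 = 0.734.
Government-spending multiplier = 1/(1 − MPC) = 1/(1 − 0.734) = 1/0.266 ≈ 3.759.
ΔY = k × ΔG = (+€392 billion) / 0.266 ≈ +€1,474 billion.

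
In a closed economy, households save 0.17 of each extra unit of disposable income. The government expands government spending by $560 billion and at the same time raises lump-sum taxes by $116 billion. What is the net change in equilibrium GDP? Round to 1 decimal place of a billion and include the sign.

+$2,727.8 billion

MPC = 1 − MPS = 1 − 0.17 = 0.83.
Expenditure multiplier = 1/(1 − MPC) = 1/(1 − 0.83) = 1/0.17 ≈ 5.882.
ΔG contributes k·ΔG = (+$560 billion) / 0.17 ≈ +$3,294.1 billion.
ΔT of +$116 billion changes first-round spending by −c·ΔT = −$96.28 billion, contributing k·(−c·ΔT) = (−$96.28 billion) / 0.17 ≈ −$566.4 billion.
Net ΔY = k(ΔG − c·ΔT) = (+$463.72 billion) / 0.17 ≈ +$2,727.8 billion.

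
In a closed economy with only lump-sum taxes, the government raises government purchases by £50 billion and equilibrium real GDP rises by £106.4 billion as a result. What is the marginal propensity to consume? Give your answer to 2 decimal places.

Implied spending multiplier k = ΔY/ΔG = 106.4/50 = 2.128.
Since k = 1/(1 − MPC), MPC = 1 − 1/k = 1 − ΔG/ΔY = 1 − 50/106.4 ≈ 0.53.

0.53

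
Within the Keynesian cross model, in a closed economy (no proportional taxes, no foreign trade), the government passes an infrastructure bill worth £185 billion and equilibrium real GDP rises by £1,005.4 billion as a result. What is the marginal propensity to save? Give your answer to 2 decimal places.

0.18

Implied spending multiplier k = ΔY/ΔG = 1,005.4/185 ≈ 5.4346.
Since k = 1/(1 − MPC), MPC = 1 − 1/k = 1 − ΔG/ΔY = 1 − 185/1,005.4 ≈ 0.82.
MPS = 1 − MPC = 0.18.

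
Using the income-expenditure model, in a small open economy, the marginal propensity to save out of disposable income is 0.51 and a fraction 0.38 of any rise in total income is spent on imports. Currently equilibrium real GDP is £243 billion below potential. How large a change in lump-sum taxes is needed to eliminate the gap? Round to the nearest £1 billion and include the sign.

MPC = 1 − MPS = 1 − 0.51 = 0.49.
Spending multiplier = 1/(1 − c + m) = 1/(1 − 0.49 + 0.38) = 1/0.89 ≈ 1.124.
Tax multiplier = −c·k = −0.49/0.89 ≈ −0.551. Need ΔY = +£243 billion, so ΔT = ΔY/(−c·k) = −(+£243 billion) × 0.89 / 0.49 ≈ −£441 billion.
The government should cut lump-sum taxes by £441 billion.

−£441 billion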